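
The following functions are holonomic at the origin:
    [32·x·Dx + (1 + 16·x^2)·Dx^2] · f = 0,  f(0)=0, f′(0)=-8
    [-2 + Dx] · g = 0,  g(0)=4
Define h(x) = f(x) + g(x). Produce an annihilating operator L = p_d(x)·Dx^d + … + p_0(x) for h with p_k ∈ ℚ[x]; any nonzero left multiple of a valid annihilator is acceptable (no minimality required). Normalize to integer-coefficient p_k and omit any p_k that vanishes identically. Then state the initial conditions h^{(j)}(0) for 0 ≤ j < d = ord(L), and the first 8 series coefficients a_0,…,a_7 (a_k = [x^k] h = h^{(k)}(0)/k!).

L = (32 - 64·x - 1536·x^2 - 1024·x^3)·Dx + (-18 + 704·x^2 - 512·x^4)·Dx^2 + (1 + 16·x + 32·x^2 + 256·x^3 + 256·x^4)·Dx^3  (order 3).
h: a_k = 4, 0, 8, 48, 8/3, -6128/15, 16/45, 210656/45, …
ICs: h(0) = 4, h′(0) = 0, h′′(0) = 16.

f: a_k = 0, -8, 0, 128/3, 0, -2048/5, 0, 32768/7, …
g: a_k = 4, 8, 8, 16/3, 8/3, 16/15, 16/45, 32/315, …
f+g: L₀ = lclm(L_f,L_g), ord ≤ 2+1.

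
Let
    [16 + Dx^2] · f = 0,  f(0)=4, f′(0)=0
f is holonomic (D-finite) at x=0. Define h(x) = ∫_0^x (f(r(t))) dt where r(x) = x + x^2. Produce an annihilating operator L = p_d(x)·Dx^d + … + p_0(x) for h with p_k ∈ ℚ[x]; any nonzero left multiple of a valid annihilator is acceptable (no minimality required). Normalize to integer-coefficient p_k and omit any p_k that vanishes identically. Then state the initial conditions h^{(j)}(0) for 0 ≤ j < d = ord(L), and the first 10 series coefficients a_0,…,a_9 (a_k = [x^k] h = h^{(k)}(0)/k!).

L = (16 + 96·x + 192·x^2 + 128·x^3)·Dx - 2·Dx^2 + (1 + 2·x)·Dx^3  (order 3).
h: a_k = 0, 4, 0, -32/3, -16, 32/15, 256/9, 10496/315, 64/15, -92032/2835, …
ICs: h(0) = 0, h′(0) = 4, h′′(0) = 0.

f: a_k = 4, 0, -32, 0, 128/3, 0, -1024/45, 0, 2048/315, 0, …
Change of var in L_f (x↦r) gives L₀.
h=∫₀ˣh₀: take L = L₀·Dx.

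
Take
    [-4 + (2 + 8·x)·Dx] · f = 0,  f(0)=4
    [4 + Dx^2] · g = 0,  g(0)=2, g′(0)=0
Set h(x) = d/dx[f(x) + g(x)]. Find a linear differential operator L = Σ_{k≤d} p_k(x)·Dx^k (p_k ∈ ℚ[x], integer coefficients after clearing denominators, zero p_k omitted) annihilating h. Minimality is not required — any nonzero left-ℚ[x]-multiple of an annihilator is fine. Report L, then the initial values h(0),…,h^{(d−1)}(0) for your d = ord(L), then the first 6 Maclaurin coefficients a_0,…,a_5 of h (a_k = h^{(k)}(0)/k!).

f: a_k = 4, 8, -8, 16, -40, 112, …
g: a_k = 2, 0, -4, 0, 4/3, 0, …
f+g: L₀ = lclm(L_f,L_g), ord ≤ 1+2.
h₀' ⇒ L via d/dx closure of L₀.
L = (-32 - 16·x - 32·x^2) + (-4 - 24·x - 48·x^2 - 64·x^3)·Dx + (-8 - 4·x - 8·x^2)·Dx^2 + (-1 - 6·x - 12·x^2 - 16·x^3)·Dx^3  (order 3).
h: a_k = 8, -24, 48, -464/3, 560, -30256/15, …
ICs: h(0) = 8, h′(0) = -24, h′′(0) = 96.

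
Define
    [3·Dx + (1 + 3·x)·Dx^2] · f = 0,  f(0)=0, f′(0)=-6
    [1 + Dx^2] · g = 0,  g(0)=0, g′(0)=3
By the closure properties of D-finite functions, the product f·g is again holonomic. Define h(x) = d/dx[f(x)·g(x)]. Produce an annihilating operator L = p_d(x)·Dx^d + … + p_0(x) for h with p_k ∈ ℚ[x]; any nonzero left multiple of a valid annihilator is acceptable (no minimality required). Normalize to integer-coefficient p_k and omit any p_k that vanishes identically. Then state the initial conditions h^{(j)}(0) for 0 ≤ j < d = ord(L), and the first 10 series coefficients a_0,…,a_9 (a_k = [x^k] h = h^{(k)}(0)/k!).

f: a_k = 0, -6, 9, -18, 81/2, -486/5, 243, -4374/7, 6561/4, -4374, …
g: a_k = 0, 3, 0, -1/2, 0, 1/40, 0, -1/1680, 0, 1/120960, …
h₀=f·g: eliminate ⇒ L₀, order ≤ 2·2.
h=h₀': d/dx-closure on L₀ ⇒ L.
L = (-8897 - 1764·x - 7722·x^2 - 14364·x^3 - 7533·x^4 + 5832·x^5 + 2916·x^6) + (-3432 - 13248·x - 12420·x^2 - 8100·x^3 + 9720·x^4 + 5832·x^5)·Dx + (-9100 - 3204·x - 11070·x^2 - 17064·x^3 - 6318·x^4 + 11664·x^5 + 5832·x^6)·Dx^2 + (-3432 - 13248·x - 12420·x^2 - 8100·x^3 + 9720·x^4 + 5832·x^5)·Dx^3 + (-203 - 1440·x - 3348·x^2 - 2700·x^3 + 1215·x^4 + 5832·x^5 + 2916·x^6)·Dx^4  (order 4).
h: a_k = 0, -36, 81, -204, 585, -3393/2, 198513/40, -511397/35, 1512081/35, -184492667/1440, …
ICs: h(0) = 0, h′(0) = -36, h′′(0) = 162, h′′′(0) = -1224.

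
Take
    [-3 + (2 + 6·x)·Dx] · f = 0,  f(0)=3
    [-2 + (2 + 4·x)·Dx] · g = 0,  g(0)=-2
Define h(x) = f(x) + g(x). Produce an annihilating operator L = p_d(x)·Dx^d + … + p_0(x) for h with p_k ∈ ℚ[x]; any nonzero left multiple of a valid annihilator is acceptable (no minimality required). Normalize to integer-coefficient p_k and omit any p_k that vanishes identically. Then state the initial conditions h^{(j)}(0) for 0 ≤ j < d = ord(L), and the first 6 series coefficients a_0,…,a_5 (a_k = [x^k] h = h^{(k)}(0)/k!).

L = -3 + (5 + 12·x)·Dx + (2 + 10·x + 12·x^2)·Dx^2  (order 2).
h: a_k = 1, 5/2, -19/8, 65/16, -1055/128, 4655/256, …
ICs: h(0) = 1, h′(0) = 5/2.

f: a_k = 3, 9/2, -27/8, 81/16, -1215/128, 5103/256, …
g: a_k = -2, -2, 1, -1, 5/4, -7/4, …
h₀=f+g: left-lcm gives L₀, ord ≤ 2.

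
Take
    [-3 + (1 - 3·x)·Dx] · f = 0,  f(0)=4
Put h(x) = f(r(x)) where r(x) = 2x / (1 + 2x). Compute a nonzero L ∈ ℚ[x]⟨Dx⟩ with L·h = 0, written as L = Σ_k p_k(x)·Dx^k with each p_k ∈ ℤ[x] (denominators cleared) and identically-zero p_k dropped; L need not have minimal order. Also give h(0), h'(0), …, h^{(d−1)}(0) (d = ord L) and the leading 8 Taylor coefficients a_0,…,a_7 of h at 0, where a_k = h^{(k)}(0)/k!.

L = 6 + (-1 + 2·x + 8·x^2)·Dx  (order 1).
h: a_k = 4, 24, 96, 384, 1536, 6144, 24576, 98304, …
ICs: h(0) = 4.

f: a_k = 4, 12, 36, 108, 324, 972, 2916, 8748, …
Substitute x→r, Dx→(1/r')Dx; clear ⇒ L₀.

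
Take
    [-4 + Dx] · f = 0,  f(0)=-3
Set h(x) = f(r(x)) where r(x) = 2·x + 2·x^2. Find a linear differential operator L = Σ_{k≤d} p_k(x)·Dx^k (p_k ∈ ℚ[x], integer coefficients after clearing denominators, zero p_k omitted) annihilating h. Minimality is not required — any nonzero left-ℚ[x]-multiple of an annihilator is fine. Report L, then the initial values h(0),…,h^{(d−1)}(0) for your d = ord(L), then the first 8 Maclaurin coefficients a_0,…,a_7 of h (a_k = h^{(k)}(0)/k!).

L = (-8 - 16·x) + Dx  (order 1).
h: a_k = -3, -24, -120, -448, -1376, -18176/5, -127744/15, -378880/21, …
ICs: h(0) = -3.

f: a_k = -3, -12, -24, -32, -32, -128/5, -256/15, -1024/105, …
Change of var in L_f (x↦r) gives L₀.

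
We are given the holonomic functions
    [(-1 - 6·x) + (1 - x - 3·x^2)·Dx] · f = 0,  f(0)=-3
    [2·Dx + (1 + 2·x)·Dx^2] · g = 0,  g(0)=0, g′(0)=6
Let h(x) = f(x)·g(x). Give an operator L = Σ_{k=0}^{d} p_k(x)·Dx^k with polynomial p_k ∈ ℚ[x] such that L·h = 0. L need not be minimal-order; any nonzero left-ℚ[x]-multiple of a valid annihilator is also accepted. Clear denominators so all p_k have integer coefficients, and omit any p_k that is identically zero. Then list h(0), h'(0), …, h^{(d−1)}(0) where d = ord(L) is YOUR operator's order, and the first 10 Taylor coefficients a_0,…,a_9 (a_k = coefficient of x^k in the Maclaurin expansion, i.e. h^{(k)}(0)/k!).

L = (8 + 24·x) + (18·x + 30·x^2)·Dx + (-1 - x + 5·x^2 + 6·x^3)·Dx^2  (order 2).
h: a_k = 0, -18, 0, -78, -42, -1668/5, -1818/5, -53514/35, -81612/35, -260074/35, …
ICs: h(0) = 0, h′(0) = -18.

f: a_k = -3, -3, -12, -21, -57, -120, -291, -651, -1524, -3477, …
g: a_k = 0, 6, -6, 8, -12, 96/5, -32, 384/7, -96, 512/3, …
Product ⇒ symmetric product L₀, ord ≤ 2.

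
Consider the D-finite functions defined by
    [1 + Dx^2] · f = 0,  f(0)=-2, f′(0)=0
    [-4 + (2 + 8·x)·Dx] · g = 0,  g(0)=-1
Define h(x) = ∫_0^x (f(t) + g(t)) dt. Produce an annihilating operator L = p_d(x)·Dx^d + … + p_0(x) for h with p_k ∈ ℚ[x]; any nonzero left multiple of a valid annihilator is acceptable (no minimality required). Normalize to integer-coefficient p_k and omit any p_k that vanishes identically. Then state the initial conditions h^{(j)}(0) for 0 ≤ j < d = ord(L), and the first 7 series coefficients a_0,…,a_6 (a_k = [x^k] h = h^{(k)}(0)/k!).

f: a_k = -2, 0, 1, 0, -1/12, 0, 1/360, …
g: a_k = -1, -2, 2, -4, 10, -28, 84, …
L₀ := lclm(L_f,L_g); ord L₀ ≤ 2+1.
Integrate: L := L₀·Dx.
L = (-26 - 16·x - 32·x^2)·Dx + (-3 - 4·x + 48·x^2 + 64·x^3)·Dx^2 + (-26 - 16·x - 32·x^2)·Dx^3 + (-3 - 4·x + 48·x^2 + 64·x^3)·Dx^4  (order 4).
h: a_k = 0, -3, -1, 1, -1, 119/60, -14/3, …
ICs: h(0) = 0, h′(0) = -3, h′′(0) = -2, h′′′(0) = 6.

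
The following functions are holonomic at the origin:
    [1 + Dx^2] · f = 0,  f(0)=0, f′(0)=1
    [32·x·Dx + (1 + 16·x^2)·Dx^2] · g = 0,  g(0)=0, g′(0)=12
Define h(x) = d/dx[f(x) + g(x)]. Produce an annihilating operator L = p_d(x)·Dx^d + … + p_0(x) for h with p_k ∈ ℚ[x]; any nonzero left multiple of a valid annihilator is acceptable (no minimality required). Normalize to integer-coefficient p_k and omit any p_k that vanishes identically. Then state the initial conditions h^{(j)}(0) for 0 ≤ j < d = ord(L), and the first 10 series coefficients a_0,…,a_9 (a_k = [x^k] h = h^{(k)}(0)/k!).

f: a_k = 0, 1, 0, -1/6, 0, 1/120, 0, -1/5040, 0, 1/362880, …
g: a_k = 0, 12, 0, -64, 0, 3072/5, 0, -49152/7, 0, 262144/3, …
h₀=f+g: left-lcm gives L₀, ord ≤ 4.
Differentiate: ansatz ord ≤ ord L₀ ⇒ L.
L = (-6112·x + 99328·x^3 + 8192·x^5) + (-31 + 1072·x^2 + 25344·x^4 + 4096·x^6)·Dx + (-6112·x + 99328·x^3 + 8192·x^5)·Dx^2 + (-31 + 1072·x^2 + 25344·x^4 + 4096·x^6)·Dx^3  (order 3).
h: a_k = 13, 0, -385/2, 0, 73729/24, 0, -35389441/720, 0, 31708938241/40320, 0, …
ICs: h(0) = 13, h′(0) = 0, h′′(0) = -385.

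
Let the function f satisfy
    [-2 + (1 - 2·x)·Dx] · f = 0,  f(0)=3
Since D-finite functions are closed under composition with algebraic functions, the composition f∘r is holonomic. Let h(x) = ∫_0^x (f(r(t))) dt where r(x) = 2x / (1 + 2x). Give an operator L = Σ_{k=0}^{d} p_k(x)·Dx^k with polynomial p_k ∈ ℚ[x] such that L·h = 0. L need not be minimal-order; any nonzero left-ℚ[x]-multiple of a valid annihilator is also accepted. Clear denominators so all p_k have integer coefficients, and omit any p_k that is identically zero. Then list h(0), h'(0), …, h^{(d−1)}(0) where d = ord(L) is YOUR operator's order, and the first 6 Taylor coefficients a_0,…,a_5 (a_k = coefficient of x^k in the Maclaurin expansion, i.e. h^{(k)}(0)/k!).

f: a_k = 3, 6, 12, 24, 48, 96, …
h₀=f(r): pull back L_f along r ⇒ L₀.
Integrate: L := L₀·Dx.
L = 4·Dx + (-1 + 4·x^2)·Dx^2  (order 2).
h: a_k = 0, 3, 6, 8, 12, 96/5, …
ICs: h(0) = 0, h′(0) = 3.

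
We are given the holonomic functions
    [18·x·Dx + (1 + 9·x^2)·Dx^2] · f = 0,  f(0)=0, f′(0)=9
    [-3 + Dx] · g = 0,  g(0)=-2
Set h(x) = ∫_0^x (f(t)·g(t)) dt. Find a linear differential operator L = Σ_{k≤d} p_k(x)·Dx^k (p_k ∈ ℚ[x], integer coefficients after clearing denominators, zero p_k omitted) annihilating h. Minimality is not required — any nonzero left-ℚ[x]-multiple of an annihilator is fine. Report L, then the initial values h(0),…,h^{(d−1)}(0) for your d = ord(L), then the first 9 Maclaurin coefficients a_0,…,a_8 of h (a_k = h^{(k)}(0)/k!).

L = (9 - 54·x + 81·x^2)·Dx + (-6 + 18·x - 54·x^2)·Dx^2 + (1 + 9·x^2)·Dx^3  (order 3).
h: a_k = 0, 0, -9, -18, -27/4, 81/5, -729/40, -2673/28, 203391/2240, …
ICs: h(0) = 0, h′(0) = 0, h′′(0) = -18.

f: a_k = 0, 9, 0, -27, 0, 729/5, 0, -6561/7, 0, …
g: a_k = -2, -6, -9, -9, -27/4, -81/20, -81/40, -243/280, -729/2240, …
L₀ := L_f ⊗_s L_g (sym. prod.), ord ≤ 2.
∫: right-multiply L₀ by Dx.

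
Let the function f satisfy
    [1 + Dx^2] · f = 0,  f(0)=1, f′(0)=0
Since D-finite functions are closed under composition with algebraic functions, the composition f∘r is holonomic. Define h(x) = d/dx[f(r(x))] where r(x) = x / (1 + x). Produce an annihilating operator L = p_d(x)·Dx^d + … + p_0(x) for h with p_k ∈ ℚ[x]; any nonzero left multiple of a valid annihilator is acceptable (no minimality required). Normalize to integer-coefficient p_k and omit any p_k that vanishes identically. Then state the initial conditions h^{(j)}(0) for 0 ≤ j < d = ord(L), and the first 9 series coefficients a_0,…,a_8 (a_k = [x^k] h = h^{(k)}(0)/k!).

L = (7 + 12·x + 6·x^2) + (6 + 18·x + 18·x^2 + 6·x^3)·Dx + (1 + 4·x + 6·x^2 + 4·x^3 + x^4)·Dx^2  (order 2).
h: a_k = 0, -1, 3, -35/6, 55/6, -1501/120, 609/40, -16699/1008, 8791/560, …
ICs: h(0) = 0, h′(0) = -1.

f: a_k = 1, 0, -1/2, 0, 1/24, 0, -1/720, 0, 1/40320, …
Change of var in L_f (x↦r) gives L₀.
Derive L from L₀ (diff closure).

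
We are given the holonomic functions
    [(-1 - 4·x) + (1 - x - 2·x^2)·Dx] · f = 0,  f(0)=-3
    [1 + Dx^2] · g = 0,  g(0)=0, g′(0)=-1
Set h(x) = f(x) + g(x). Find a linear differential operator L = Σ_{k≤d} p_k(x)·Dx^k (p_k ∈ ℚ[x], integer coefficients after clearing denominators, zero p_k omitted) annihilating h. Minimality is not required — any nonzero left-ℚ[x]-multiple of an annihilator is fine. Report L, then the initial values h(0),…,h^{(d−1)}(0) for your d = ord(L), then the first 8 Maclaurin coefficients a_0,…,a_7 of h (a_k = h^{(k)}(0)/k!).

f: a_k = -3, -3, -9, -15, -33, -63, -129, -255, …
g: a_k = 0, -1, 0, 1/6, 0, -1/120, 0, 1/5040, …
Sum ⇒ L₀ = lclm(L_f,L_g) in ℚ(x)⟨Dx⟩.
L = (31 + 146·x + 133·x^2 + 184·x^3 + 20·x^4 + 16·x^5) + (-7 - 3·x + 3·x^2 + 37·x^3 + 42·x^4 + 12·x^5 + 8·x^6)·Dx + (31 + 146·x + 133·x^2 + 184·x^3 + 20·x^4 + 16·x^5)·Dx^2 + (-7 - 3·x + 3·x^2 + 37·x^3 + 42·x^4 + 12·x^5 + 8·x^6)·Dx^3  (order 3).
h: a_k = -3, -4, -9, -89/6, -33, -7561/120, -129, -1285199/5040, …
ICs: h(0) = -3, h′(0) = -4, h′′(0) = -18.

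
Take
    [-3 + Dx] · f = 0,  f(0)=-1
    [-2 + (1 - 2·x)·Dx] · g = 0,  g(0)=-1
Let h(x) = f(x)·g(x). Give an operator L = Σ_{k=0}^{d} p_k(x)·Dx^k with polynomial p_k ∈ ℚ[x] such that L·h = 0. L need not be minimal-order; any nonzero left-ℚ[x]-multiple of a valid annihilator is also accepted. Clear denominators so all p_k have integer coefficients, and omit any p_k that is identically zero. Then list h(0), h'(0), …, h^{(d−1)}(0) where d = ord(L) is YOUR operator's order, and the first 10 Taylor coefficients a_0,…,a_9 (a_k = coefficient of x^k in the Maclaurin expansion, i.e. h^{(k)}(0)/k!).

L = (5 - 6·x) + (-1 + 2·x)·Dx  (order 1).
h: a_k = 1, 5, 29/2, 67/2, 563/8, 5711/40, 4585/16, 321193/560, 5139817/4480, 10279877/4480, …
ICs: h(0) = 1.

f: a_k = -1, -3, -9/2, -9/2, -27/8, -81/40, -81/80, -243/560, -729/4480, -243/4480, …
g: a_k = -1, -2, -4, -8, -16, -32, -64, -128, -256, -512, …
f·g: L₀ = L_f ⊗_s L_g, ord ≤ 1·1.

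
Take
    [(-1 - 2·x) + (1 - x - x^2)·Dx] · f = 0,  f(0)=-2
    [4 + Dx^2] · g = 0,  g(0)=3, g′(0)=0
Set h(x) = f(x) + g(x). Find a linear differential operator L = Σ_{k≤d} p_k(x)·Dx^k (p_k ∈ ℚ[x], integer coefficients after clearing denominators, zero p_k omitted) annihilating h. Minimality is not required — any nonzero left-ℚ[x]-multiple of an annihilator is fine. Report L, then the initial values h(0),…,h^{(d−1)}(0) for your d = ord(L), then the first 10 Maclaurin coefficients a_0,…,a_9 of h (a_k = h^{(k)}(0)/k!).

L = (44 + 96·x + 32·x^2 + 48·x^3 + 40·x^4 + 16·x^5) + (-16 + 20·x + 8·x^2 - 16·x^3 + 12·x^4 + 24·x^5 + 8·x^6)·Dx + (11 + 24·x + 8·x^2 + 12·x^3 + 10·x^4 + 4·x^5)·Dx^2 + (-4 + 5·x + 2·x^2 - 4·x^3 + 3·x^4 + 6·x^5 + 2·x^6)·Dx^3  (order 3).
h: a_k = 1, -2, -10, -6, -8, -16, -394/15, -42, -7138/105, -110, …
ICs: h(0) = 1, h′(0) = -2, h′′(0) = -20.

f: a_k = -2, -2, -4, -6, -10, -16, -26, -42, -68, -110, …
g: a_k = 3, 0, -6, 0, 2, 0, -4/15, 0, 2/105, 0, …
L₀ := lclm(L_f,L_g); ord L₀ ≤ 1+2.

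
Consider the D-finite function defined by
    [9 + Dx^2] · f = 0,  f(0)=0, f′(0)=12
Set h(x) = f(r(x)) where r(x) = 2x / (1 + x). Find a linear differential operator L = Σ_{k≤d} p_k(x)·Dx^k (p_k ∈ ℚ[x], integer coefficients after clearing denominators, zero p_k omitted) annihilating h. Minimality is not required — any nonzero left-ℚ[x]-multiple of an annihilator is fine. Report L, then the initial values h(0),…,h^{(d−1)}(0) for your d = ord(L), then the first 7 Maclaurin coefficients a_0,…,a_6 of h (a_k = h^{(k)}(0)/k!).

L = 36 + (2 + 6·x + 6·x^2 + 2·x^3)·Dx + (1 + 4·x + 6·x^2 + 4·x^3 + x^4)·Dx^2  (order 2).
h: a_k = 0, 24, -24, -120, 408, -2904/5, 120, …
ICs: h(0) = 0, h′(0) = 24.

f: a_k = 0, 12, 0, -18, 0, 81/10, 0, …
h₀=f(r): pull back L_f along r ⇒ L₀.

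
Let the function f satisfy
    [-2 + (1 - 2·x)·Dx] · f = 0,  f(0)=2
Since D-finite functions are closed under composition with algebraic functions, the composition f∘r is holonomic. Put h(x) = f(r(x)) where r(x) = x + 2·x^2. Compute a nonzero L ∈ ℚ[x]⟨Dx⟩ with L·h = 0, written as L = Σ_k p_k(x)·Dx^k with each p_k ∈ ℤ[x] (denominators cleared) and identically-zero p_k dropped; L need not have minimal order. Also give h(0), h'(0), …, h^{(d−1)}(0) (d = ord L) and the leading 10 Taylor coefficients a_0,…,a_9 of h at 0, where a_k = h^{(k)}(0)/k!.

L = (2 + 8·x) + (-1 + 2·x + 4·x^2)·Dx  (order 1).
h: a_k = 2, 4, 16, 48, 160, 512, 1664, 5376, 17408, 56320, …
ICs: h(0) = 2.

f: a_k = 2, 4, 8, 16, 32, 64, 128, 256, 512, 1024, …
L₀ from L_f via x↦r, Dx↦r'^{-1}Dx.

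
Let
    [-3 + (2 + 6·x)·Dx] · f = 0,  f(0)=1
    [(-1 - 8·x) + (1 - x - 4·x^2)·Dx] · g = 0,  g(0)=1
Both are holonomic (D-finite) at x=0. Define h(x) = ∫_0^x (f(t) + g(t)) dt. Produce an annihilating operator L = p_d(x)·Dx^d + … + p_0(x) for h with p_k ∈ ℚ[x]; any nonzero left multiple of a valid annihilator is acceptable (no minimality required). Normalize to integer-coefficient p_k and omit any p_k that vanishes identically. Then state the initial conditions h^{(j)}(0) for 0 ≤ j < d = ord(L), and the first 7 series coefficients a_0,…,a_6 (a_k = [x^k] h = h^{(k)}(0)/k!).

f: a_k = 1, 3/2, -9/8, 27/16, -405/128, 1701/256, -15309/1024, …
g: a_k = 1, 1, 5, 9, 29, 65, 181, …
h₀=f+g: left-lcm gives L₀, ord ≤ 2.
h=∫₀ˣh₀: take L = L₀·Dx.
L = (69 + 387·x + 900·x^2 + 1440·x^3)·Dx + (-49 - 318·x - 1257·x^2 - 3240·x^3 - 3600·x^4)·Dx^2 + (-2 + 46·x + 234·x^2 - 86·x^3 - 1440·x^4 - 1440·x^5)·Dx^3  (order 3).
h: a_k = 0, 2, 5/4, 31/24, 171/64, 3307/640, 18341/1536, …
ICs: h(0) = 0, h′(0) = 2, h′′(0) = 5/2.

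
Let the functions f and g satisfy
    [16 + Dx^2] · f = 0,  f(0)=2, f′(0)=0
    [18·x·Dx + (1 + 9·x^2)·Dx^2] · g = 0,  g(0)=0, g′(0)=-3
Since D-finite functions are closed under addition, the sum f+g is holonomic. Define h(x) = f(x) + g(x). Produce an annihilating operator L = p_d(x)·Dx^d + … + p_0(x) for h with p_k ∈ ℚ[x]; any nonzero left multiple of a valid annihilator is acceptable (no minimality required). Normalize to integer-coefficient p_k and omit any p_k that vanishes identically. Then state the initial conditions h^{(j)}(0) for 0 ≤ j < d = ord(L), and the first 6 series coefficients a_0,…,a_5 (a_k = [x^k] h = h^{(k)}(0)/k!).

f: a_k = 2, 0, -16, 0, 64/3, 0, …
g: a_k = 0, -3, 0, 9, 0, -243/5, …
Sum ⇒ L₀ = lclm(L_f,L_g) in ℚ(x)⟨Dx⟩.
L = (-13248·x + 181440·x^3 + 186624·x^5)·Dx + (-16 + 6048·x^2 + 66096·x^4 + 93312·x^6)·Dx^2 + (-828·x + 11340·x^3 + 11664·x^5)·Dx^3 + (-1 + 378·x^2 + 4131·x^4 + 5832·x^6)·Dx^4  (order 4).
h: a_k = 2, -3, -16, 9, 64/3, -243/5, …
ICs: h(0) = 2, h′(0) = -3, h′′(0) = -32, h′′′(0) = 54.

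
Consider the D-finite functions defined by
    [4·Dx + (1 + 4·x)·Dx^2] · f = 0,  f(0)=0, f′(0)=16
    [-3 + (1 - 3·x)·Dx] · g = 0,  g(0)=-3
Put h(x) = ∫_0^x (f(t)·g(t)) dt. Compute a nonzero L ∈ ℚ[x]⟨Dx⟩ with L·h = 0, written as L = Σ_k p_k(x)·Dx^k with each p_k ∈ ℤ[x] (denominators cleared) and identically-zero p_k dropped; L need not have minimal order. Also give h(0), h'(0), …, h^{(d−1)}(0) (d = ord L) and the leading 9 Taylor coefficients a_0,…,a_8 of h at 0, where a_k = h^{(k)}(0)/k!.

L = 12·Dx + (2 + 36·x)·Dx^2 + (-1 - x + 12·x^2)·Dx^3  (order 3).
h: a_k = 0, 0, -24, -16, -100, -432/5, -3128/5, -2192/5, -163158/35, …
ICs: h(0) = 0, h′(0) = 0, h′′(0) = -48.

f: a_k = 0, 16, -32, 256/3, -256, 4096/5, -8192/3, 65536/7, -32768, …
g: a_k = -3, -9, -27, -81, -243, -729, -2187, -6561, -19683, …
Sym-product of L_f,L_g gives L₀ (≤ ord 2).
∫: right-multiply L₀ by Dx.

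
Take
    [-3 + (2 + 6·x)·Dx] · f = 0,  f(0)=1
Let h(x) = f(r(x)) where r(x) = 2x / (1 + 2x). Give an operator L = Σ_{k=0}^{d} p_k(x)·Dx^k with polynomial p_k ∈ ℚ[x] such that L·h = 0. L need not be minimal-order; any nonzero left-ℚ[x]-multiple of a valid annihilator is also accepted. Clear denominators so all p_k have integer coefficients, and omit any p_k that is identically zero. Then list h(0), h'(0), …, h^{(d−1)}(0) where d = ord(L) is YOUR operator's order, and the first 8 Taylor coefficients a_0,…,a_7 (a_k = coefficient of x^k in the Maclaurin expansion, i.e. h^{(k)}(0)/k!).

f: a_k = 1, 3/2, -9/8, 27/16, -405/128, 1701/256, -15309/1024, 72171/2048, …
Substitute x→r, Dx→(1/r')Dx; clear ⇒ L₀.
L = -3 + (1 + 10·x + 16·x^2)·Dx  (order 1).
h: a_k = 1, 3, -21/2, 87/2, -1677/8, 9069/8, -106305/16, 658335/16, …
ICs: h(0) = 1.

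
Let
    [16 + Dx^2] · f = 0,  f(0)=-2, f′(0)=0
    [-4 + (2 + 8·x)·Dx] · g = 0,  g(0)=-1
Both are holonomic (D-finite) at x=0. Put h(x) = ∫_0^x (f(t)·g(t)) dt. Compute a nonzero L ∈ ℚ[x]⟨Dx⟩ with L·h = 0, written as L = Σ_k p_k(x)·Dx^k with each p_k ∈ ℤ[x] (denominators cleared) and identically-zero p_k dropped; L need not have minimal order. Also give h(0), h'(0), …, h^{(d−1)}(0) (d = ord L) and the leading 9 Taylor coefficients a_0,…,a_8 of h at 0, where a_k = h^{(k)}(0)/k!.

f: a_k = -2, 0, 16, 0, -64/3, 0, 512/45, 0, -1024/315, …
g: a_k = -1, -2, 2, -4, 10, -28, 84, -264, 858, …
L₀ := L_f ⊗_s L_g (sym. prod.), ord ≤ 2.
Integrate: L := L₀·Dx.
L = (28 + 128·x + 256·x^2)·Dx + (-4 - 16·x)·Dx^2 + (1 + 8·x + 16·x^2)·Dx^3  (order 3).
h: a_k = 0, 2, 2, -20/3, -6, 20/3, 52/9, -2792/315, 802/45, …
ICs: h(0) = 0, h′(0) = 2, h′′(0) = 4.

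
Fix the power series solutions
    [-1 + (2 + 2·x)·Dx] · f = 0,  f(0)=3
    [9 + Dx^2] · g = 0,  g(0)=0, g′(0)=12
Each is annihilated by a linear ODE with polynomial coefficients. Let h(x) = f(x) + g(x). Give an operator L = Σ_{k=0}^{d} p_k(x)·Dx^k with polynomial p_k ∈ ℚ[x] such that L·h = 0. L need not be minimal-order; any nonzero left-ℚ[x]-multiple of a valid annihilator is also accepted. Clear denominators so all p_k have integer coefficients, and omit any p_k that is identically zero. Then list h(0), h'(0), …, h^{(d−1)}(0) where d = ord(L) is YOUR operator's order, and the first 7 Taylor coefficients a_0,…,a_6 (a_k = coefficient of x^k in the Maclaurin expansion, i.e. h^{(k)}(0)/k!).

f: a_k = 3, 3/2, -3/8, 3/16, -15/128, 21/256, -63/1024, …
g: a_k = 0, 12, 0, -18, 0, 81/10, 0, …
f+g: L₀ = lclm(L_f,L_g), ord ≤ 1+2.
L = (-351 - 648·x - 324·x^2) + (630 + 1926·x + 1944·x^2 + 648·x^3)·Dx + (-39 - 72·x - 36·x^2)·Dx^2 + (70 + 214·x + 216·x^2 + 72·x^3)·Dx^3  (order 3).
h: a_k = 3, 27/2, -3/8, -285/16, -15/128, 10473/1280, -63/1024, …
ICs: h(0) = 3, h′(0) = 27/2, h′′(0) = -3/4.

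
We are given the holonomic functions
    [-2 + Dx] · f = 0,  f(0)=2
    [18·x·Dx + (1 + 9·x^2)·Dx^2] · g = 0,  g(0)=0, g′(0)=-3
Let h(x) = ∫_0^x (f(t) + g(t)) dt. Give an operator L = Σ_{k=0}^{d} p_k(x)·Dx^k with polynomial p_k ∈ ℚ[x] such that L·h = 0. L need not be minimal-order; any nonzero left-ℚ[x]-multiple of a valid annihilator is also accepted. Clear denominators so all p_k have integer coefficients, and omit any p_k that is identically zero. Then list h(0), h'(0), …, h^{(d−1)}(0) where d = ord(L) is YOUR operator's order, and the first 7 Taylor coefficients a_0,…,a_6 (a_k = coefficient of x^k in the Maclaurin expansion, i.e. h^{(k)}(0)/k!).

f: a_k = 2, 4, 4, 8/3, 4/3, 8/15, 8/45, …
g: a_k = 0, -3, 0, 9, 0, -243/5, 0, …
Weyl lclm of L_f,L_g ⇒ L₀ (ord ≤ 3).
Integrate: L := L₀·Dx.
L = (18 - 36·x - 486·x^2 - 324·x^3)·Dx^2 + (-11 + 207·x^2 - 162·x^4)·Dx^3 + (1 + 9·x + 18·x^2 + 81·x^3 + 81·x^4)·Dx^4  (order 4).
h: a_k = 0, 2, 1/2, 4/3, 35/12, 4/15, -721/90, …
ICs: h(0) = 0, h′(0) = 2, h′′(0) = 1, h′′′(0) = 8.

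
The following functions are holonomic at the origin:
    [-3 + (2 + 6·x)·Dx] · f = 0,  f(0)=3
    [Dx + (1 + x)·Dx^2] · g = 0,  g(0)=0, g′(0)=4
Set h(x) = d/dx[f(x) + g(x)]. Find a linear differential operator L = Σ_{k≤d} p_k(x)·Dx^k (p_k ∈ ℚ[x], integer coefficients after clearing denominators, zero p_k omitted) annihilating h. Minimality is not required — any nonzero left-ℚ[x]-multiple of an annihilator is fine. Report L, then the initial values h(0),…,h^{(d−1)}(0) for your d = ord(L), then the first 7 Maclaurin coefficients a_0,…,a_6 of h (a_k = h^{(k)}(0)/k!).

L = (-15 + 9·x) + (-19 - 6·x + 45·x^2)·Dx + (-2 - 2·x + 18·x^2 + 18·x^3)·Dx^2  (order 2).
h: a_k = 17/2, -43/4, 307/16, -1343/32, 26539/256, -139829/512, 1523783/2048, …
ICs: h(0) = 17/2, h′(0) = -43/4.

f: a_k = 3, 9/2, -27/8, 81/16, -1215/128, 5103/256, -45927/1024, …
g: a_k = 0, 4, -2, 4/3, -1, 4/5, -2/3, …
Weyl lclm of L_f,L_g ⇒ L₀ (ord ≤ 3).
Differentiate: ansatz ord ≤ ord L₀ ⇒ L.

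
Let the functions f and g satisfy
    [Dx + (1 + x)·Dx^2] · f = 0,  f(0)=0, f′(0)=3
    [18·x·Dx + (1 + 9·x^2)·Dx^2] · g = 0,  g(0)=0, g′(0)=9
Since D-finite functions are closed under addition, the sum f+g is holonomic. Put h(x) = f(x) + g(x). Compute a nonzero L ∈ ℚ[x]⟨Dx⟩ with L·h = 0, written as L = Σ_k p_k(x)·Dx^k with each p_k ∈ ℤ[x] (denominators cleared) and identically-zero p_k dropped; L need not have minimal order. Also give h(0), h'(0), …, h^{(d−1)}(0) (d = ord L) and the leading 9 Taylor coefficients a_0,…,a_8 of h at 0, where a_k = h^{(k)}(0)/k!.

f: a_k = 0, 3, -3/2, 1, -3/4, 3/5, -1/2, 3/7, -3/8, …
g: a_k = 0, 9, 0, -27, 0, 729/5, 0, -6561/7, 0, …
L₀ := lclm(L_f,L_g); ord L₀ ≤ 2+2.
L = (-18 - 54·x + 486·x^2 + 162·x^3)·Dx + (-20 - 36·x + 432·x^2 + 972·x^3 + 324·x^4)·Dx^2 + (-1 + 17·x + 18·x^2 + 162·x^3 + 243·x^4 + 81·x^5)·Dx^3  (order 3).
h: a_k = 0, 12, -3/2, -26, -3/4, 732/5, -1/2, -6558/7, -3/8, …
ICs: h(0) = 0, h′(0) = 12, h′′(0) = -3.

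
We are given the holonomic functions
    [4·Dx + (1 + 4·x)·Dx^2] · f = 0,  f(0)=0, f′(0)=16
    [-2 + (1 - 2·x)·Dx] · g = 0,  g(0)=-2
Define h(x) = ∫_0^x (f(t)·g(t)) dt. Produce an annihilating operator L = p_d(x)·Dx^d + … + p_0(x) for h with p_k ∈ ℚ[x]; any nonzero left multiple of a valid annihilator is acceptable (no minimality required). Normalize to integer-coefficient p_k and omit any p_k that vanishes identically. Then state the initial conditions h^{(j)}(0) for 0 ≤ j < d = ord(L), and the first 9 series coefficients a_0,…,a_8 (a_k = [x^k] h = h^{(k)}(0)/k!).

f: a_k = 0, 16, -32, 256/3, -256, 4096/5, -8192/3, 65536/7, -32768, …
g: a_k = -2, -4, -8, -16, -32, -64, -128, -256, -512, …
L₀ := L_f ⊗_s L_g (sym. prod.), ord ≤ 2.
h=∫h₀ ⇒ L = L₀·Dx.
L = 8·Dx + 24·x·Dx^2 + (-1 - 2·x + 8·x^2)·Dx^3  (order 3).
h: a_k = 0, 0, -16, 0, -128/3, 512/15, -9728/45, 2048/5, -56832/35, …
ICs: h(0) = 0, h′(0) = 0, h′′(0) = -32.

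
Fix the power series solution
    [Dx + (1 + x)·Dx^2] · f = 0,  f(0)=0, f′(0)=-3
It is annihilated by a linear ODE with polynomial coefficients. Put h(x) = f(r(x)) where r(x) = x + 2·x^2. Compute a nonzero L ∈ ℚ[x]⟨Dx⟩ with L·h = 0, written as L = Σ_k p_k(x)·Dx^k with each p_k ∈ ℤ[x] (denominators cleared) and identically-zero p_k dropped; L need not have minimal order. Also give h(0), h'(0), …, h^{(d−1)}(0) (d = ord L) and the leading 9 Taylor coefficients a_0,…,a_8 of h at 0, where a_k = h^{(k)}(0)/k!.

f: a_k = 0, -3, 3/2, -1, 3/4, -3/5, 1/2, -3/7, 3/8, …
f∘r: x↦r, Dx↦Dx/r' in L_f ⇒ L₀.
L = (-3 + 4·x + 8·x^2)·Dx + (1 + 5·x + 6·x^2 + 8·x^3)·Dx^2  (order 2).
h: a_k = 0, -3, -9/2, 5, 3/4, -33/5, 9/2, 39/7, -93/8, …
ICs: h(0) = 0, h′(0) = -3.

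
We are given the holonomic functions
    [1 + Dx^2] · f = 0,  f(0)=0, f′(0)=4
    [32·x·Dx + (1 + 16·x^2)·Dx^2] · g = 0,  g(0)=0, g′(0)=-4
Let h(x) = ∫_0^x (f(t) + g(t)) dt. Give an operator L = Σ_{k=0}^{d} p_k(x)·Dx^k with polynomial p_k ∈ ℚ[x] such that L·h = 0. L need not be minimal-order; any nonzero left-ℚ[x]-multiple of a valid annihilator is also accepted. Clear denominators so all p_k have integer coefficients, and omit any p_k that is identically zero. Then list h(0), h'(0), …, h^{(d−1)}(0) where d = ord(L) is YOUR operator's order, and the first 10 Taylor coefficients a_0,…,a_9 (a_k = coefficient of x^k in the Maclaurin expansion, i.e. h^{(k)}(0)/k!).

f: a_k = 0, 4, 0, -2/3, 0, 1/30, 0, -1/1260, 0, 1/90720, …
g: a_k = 0, -4, 0, 64/3, 0, -1024/5, 0, 16384/7, 0, -262144/9, …
Sum ⇒ L₀ = lclm(L_f,L_g) in ℚ(x)⟨Dx⟩.
∫: right-multiply L₀ by Dx.
L = (-6112·x + 99328·x^3 + 8192·x^5)·Dx^2 + (-31 + 1072·x^2 + 25344·x^4 + 4096·x^6)·Dx^3 + (-6112·x + 99328·x^3 + 8192·x^5)·Dx^4 + (-31 + 1072·x^2 + 25344·x^4 + 4096·x^6)·Dx^5  (order 5).
h: a_k = 0, 0, 0, 0, 31/6, 0, -6143/180, 0, 2949119/10080, 0, …
ICs: h(0) = 0, h′(0) = 0, h′′(0) = 0, h′′′(0) = 0, h′′′′(0) = 124.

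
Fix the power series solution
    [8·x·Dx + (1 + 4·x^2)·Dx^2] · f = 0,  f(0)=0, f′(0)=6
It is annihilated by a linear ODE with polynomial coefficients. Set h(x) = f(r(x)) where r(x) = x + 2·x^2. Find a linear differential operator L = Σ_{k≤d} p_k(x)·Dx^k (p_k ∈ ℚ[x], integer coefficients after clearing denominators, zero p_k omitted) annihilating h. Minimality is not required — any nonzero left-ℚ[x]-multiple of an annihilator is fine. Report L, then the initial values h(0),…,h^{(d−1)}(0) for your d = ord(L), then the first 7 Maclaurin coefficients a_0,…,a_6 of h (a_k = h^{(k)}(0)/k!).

L = (-4 + 8·x + 64·x^2 + 192·x^3 + 192·x^4)·Dx + (1 + 4·x + 4·x^2 + 32·x^3 + 80·x^4 + 64·x^5)·Dx^2  (order 2).
h: a_k = 0, 6, 12, -8, -48, -384/5, 128, …
ICs: h(0) = 0, h′(0) = 6.

f: a_k = 0, 6, 0, -8, 0, 96/5, 0, …
h₀=f(r): pull back L_f along r ⇒ L₀.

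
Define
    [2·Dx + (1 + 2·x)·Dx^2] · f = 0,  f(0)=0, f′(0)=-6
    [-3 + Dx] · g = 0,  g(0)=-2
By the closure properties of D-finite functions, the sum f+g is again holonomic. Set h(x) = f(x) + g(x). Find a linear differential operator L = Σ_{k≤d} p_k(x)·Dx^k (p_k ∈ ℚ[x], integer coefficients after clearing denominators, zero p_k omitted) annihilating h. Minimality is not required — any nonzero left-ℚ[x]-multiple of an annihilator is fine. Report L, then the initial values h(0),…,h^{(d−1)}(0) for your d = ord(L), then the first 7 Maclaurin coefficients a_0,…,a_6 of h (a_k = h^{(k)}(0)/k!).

f: a_k = 0, -6, 6, -8, 12, -96/5, 32, …
g: a_k = -2, -6, -9, -9, -27/4, -81/20, -81/40, …
Weyl lclm of L_f,L_g ⇒ L₀ (ord ≤ 3).
L = (-42 - 36·x)·Dx + (-1 - 36·x - 36·x^2)·Dx^2 + (5 + 16·x + 12·x^2)·Dx^3  (order 3).
h: a_k = -2, -12, -3, -17, 21/4, -93/4, 1199/40, …
ICs: h(0) = -2, h′(0) = -12, h′′(0) = -6.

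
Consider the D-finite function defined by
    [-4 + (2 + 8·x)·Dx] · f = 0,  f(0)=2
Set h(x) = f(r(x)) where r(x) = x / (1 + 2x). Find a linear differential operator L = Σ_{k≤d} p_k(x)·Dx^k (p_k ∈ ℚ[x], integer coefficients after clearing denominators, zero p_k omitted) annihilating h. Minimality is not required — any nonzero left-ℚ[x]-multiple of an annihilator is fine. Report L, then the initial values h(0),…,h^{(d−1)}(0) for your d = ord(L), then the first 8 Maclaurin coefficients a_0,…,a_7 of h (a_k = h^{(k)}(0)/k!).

f: a_k = 2, 4, -4, 8, -20, 56, -168, 528, …
Substitute x→r, Dx→(1/r')Dx; clear ⇒ L₀.
L = -2 + (1 + 8·x + 12·x^2)·Dx  (order 1).
h: a_k = 2, 4, -12, 40, -148, 600, -2616, 12048, …
ICs: h(0) = 2.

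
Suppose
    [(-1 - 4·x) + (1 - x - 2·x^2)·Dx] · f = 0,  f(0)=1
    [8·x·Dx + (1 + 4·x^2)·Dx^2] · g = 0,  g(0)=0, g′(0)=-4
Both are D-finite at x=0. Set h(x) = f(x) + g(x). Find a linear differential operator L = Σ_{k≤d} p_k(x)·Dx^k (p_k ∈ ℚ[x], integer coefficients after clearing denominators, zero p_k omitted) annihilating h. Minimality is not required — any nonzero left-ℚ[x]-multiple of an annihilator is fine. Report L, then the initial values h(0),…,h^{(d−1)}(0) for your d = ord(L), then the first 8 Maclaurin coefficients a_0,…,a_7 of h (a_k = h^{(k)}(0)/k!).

L = (-24 + 96·x + 864·x^2 + 1536·x^3 + 3264·x^4 + 768·x^6)·Dx + (19 + 80·x + 100·x^2 + 544·x^3 + 1424·x^4 + 2368·x^5 + 192·x^6 + 768·x^7)·Dx^2 + (-3 - 7·x - 32·x^2 + 28·x^3 - 24·x^4 + 240·x^5 + 256·x^6 + 64·x^7 + 128·x^8)·Dx^3  (order 3).
h: a_k = 1, -3, 3, 31/3, 11, 41/5, 43, 851/7, …
ICs: h(0) = 1, h′(0) = -3, h′′(0) = 6.

f: a_k = 1, 1, 3, 5, 11, 21, 43, 85, …
g: a_k = 0, -4, 0, 16/3, 0, -64/5, 0, 256/7, …
Sum ⇒ L₀ = lclm(L_f,L_g) in ℚ(x)⟨Dx⟩.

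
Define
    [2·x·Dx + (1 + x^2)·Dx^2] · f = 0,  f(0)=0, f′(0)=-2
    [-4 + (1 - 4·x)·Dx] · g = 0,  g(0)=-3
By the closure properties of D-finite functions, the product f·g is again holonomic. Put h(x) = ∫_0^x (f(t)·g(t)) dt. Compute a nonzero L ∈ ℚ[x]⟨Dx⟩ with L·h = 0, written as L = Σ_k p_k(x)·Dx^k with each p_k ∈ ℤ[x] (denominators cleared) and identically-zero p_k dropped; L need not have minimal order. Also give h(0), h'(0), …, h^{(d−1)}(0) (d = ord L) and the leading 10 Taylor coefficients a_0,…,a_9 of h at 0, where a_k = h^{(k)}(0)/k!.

L = 8·x·Dx + (8 - 2·x + 16·x^2)·Dx^2 + (-1 + 4·x - x^2 + 4·x^3)·Dx^3  (order 3).
h: a_k = 0, 0, 3, 8, 47/2, 376/5, 3763/15, 30104/35, 421441/140, 3371528/315, …
ICs: h(0) = 0, h′(0) = 0, h′′(0) = 6.

f: a_k = 0, -2, 0, 2/3, 0, -2/5, 0, 2/7, 0, -2/9, …
g: a_k = -3, -12, -48, -192, -768, -3072, -12288, -49152, -196608, -786432, …
Product ⇒ symmetric product L₀, ord ≤ 2.
Integrate: L := L₀·Dx.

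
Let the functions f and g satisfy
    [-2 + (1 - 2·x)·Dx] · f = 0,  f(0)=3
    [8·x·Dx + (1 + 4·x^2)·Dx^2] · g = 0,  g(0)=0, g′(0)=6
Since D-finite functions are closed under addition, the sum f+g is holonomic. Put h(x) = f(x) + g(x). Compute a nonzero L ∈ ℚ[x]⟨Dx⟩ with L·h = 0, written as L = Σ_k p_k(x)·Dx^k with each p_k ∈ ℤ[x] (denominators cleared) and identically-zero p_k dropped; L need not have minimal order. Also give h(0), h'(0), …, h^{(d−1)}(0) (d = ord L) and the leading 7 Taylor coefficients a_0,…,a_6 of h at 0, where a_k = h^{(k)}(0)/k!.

L = (-8 + 64·x + 96·x^2)·Dx + (8 - 8·x + 32·x^2 + 96·x^3)·Dx^2 + (-1 + 16·x^4)·Dx^3  (order 3).
h: a_k = 3, 12, 12, 16, 48, 576/5, 192, …
ICs: h(0) = 3, h′(0) = 12, h′′(0) = 24.

f: a_k = 3, 6, 12, 24, 48, 96, 192, …
g: a_k = 0, 6, 0, -8, 0, 96/5, 0, …
f+g: L₀ = lclm(L_f,L_g), ord ≤ 1+2.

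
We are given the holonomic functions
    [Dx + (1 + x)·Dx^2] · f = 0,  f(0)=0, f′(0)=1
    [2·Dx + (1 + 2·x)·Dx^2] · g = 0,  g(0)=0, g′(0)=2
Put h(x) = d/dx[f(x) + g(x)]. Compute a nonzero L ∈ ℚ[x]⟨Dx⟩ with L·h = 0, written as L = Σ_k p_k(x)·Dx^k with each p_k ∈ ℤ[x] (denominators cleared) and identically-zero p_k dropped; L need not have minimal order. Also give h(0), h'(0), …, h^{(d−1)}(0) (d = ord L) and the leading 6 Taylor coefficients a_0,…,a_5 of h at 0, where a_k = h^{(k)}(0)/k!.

f: a_k = 0, 1, -1/2, 1/3, -1/4, 1/5, …
g: a_k = 0, 2, -2, 8/3, -4, 32/5, …
L₀ := lclm(L_f,L_g); ord L₀ ≤ 2+2.
Derive L from L₀ (diff closure).
L = 4 + (6 + 8·x)·Dx + (1 + 3·x + 2·x^2)·Dx^2  (order 2).
h: a_k = 3, -5, 9, -17, 33, -65, …
ICs: h(0) = 3, h′(0) = -5.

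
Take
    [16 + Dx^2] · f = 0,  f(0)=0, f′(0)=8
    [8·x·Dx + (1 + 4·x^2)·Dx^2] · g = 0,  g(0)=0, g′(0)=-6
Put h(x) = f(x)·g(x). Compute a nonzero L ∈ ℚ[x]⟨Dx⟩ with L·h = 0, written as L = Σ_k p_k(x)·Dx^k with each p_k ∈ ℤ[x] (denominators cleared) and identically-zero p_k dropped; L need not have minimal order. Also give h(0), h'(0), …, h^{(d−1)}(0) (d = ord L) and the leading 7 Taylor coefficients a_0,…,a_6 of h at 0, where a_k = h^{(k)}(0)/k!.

L = (2560 + 29696·x^2 + 118784·x^4 + 262144·x^6 + 262144·x^8) + (1536·x + 14336·x^3 + 49152·x^5 + 65536·x^7)·Dx + (240 + 3008·x^2 + 13824·x^4 + 32768·x^6 + 32768·x^8)·Dx^2 + (96·x + 896·x^3 + 3072·x^5 + 4096·x^7)·Dx^3 + (5 + 72·x^2 + 400·x^4 + 1024·x^6 + 1024·x^8)·Dx^4  (order 4).
h: a_k = 0, 0, -48, 0, 192, 0, -1280/3, …
ICs: h(0) = 0, h′(0) = 0, h′′(0) = -96, h′′′(0) = 0.

f: a_k = 0, 8, 0, -64/3, 0, 256/15, 0, …
g: a_k = 0, -6, 0, 8, 0, -96/5, 0, …
Product ⇒ symmetric product L₀, ord ≤ 4.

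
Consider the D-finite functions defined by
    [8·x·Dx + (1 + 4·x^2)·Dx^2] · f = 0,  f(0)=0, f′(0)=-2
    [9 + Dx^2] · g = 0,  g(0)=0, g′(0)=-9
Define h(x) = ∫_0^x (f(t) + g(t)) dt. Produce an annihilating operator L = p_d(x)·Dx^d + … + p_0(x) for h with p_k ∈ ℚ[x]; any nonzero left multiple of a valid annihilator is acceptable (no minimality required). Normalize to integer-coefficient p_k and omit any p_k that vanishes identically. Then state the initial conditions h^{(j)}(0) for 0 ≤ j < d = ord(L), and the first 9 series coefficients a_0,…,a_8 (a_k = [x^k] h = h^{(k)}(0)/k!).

L = (-2808·x + 19008·x^3 + 10368·x^5)·Dx^2 + (9 + 1548·x^2 + 7344·x^4 + 5184·x^6)·Dx^3 + (-312·x + 2112·x^3 + 1152·x^5)·Dx^4 + (1 + 172·x^2 + 816·x^4 + 576·x^6)·Dx^5  (order 5).
h: a_k = 0, 0, -11/2, 0, 97/24, 0, -499/240, 0, 1567/640, …
ICs: h(0) = 0, h′(0) = 0, h′′(0) = -11, h′′′(0) = 0, h′′′′(0) = 97.

f: a_k = 0, -2, 0, 8/3, 0, -32/5, 0, 128/7, 0, …
g: a_k = 0, -9, 0, 27/2, 0, -243/40, 0, 729/560, 0, …
Weyl lclm of L_f,L_g ⇒ L₀ (ord ≤ 4).
h=∫h₀ ⇒ L = L₀·Dx.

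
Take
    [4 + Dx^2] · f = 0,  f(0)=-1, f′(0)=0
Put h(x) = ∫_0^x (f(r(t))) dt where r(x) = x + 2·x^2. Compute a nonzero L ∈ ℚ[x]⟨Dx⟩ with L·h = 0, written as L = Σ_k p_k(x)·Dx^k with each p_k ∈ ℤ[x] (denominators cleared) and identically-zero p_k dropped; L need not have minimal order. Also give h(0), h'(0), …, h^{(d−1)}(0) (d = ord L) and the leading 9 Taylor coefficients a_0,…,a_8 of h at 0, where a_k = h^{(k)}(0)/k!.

L = (4 + 48·x + 192·x^2 + 256·x^3)·Dx - 4·Dx^2 + (1 + 4·x)·Dx^3  (order 3).
h: a_k = 0, -1, 0, 2/3, 2, 22/15, -8/9, -716/315, -38/15, …
ICs: h(0) = 0, h′(0) = -1, h′′(0) = 0.

f: a_k = -1, 0, 2, 0, -2/3, 0, 4/45, 0, -2/315, …
h₀=f(r): pull back L_f along r ⇒ L₀.
∫: right-multiply L₀ by Dx.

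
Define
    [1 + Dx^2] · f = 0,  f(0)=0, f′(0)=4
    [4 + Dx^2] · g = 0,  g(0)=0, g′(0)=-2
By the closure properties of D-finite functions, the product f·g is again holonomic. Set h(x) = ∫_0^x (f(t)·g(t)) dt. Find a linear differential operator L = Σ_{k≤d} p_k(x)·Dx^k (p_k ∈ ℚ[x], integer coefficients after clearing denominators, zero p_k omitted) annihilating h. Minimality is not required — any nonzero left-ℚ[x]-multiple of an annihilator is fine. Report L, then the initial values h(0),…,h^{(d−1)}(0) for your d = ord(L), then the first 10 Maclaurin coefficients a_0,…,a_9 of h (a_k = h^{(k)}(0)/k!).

f: a_k = 0, 4, 0, -2/3, 0, 1/30, 0, -1/1260, 0, 1/90720, …
g: a_k = 0, -2, 0, 4/3, 0, -4/15, 0, 8/315, 0, -4/2835, …
Sym-product of L_f,L_g gives L₀ (≤ ord 4).
Integrate: L := L₀·Dx.
L = 9·Dx + 10·Dx^3 + Dx^5  (order 5).
h: a_k = 0, 0, 0, -8/3, 0, 4/3, 0, -13/45, 0, 41/1134, …
ICs: h(0) = 0, h′(0) = 0, h′′(0) = 0, h′′′(0) = -16, h′′′′(0) = 0.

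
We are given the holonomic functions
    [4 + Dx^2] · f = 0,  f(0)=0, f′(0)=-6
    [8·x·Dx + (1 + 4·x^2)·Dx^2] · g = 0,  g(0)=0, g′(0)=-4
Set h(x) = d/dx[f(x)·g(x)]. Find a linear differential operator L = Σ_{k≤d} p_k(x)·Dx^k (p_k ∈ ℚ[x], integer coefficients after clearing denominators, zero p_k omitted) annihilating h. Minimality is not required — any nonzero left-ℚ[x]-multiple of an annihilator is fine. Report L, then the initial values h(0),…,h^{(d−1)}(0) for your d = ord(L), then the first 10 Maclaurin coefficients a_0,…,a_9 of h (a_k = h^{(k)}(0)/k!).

f: a_k = 0, -6, 0, 4, 0, -4/5, 0, 8/105, 0, -4/945, …
g: a_k = 0, -4, 0, 16/3, 0, -64/5, 0, 256/7, 0, -1024/9, …
f·g: L₀ = L_f ⊗_s L_g, ord ≤ 2·2.
Differentiate: ansatz ord ≤ ord L₀ ⇒ L.
L = (880 + 9408·x^2 + 59008·x^4 + 49152·x^6 + 24576·x^8 + 16384·x^10 + 32768·x^12) + (544·x + 9088·x^3 + 35840·x^5 + 40960·x^7 + 40960·x^9 + 32768·x^11)·Dx + (240 + 2720·x^2 + 17088·x^4 + 18944·x^6 + 16384·x^8 + 16384·x^10 + 16384·x^12)·Dx^2 + (136·x + 2272·x^3 + 8960·x^5 + 10240·x^7 + 10240·x^9 + 8192·x^11)·Dx^3 + (5 + 92·x^2 + 584·x^4 + 1664·x^6 + 2560·x^8 + 3072·x^10 + 2048·x^12)·Dx^4  (order 4).
h: a_k = 0, 48, 0, -192, 0, 608, 0, -11008/5, 0, 7934368/945, …
ICs: h(0) = 0, h′(0) = 48, h′′(0) = 0, h′′′(0) = -1152.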